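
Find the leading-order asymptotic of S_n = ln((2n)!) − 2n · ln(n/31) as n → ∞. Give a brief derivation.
S_n ~ 2n · (ln 62 − 1) + O(ln n)

Stirling: ln((2n)!) = 2n ln(2n) − 2n + O(ln n).
  S_n = 2n ln(2n) − 2n − 2n ln(n/31) + O(ln n)
      = 2n ln(2n) − 2n ln n + 2n ln 31 − 2n + O(ln n)
      = 2n ln 2 + 2n ln 31 − 2n + O(ln n)
      = 2n (ln 62 − 1) + O(ln n).
Numerically ln(62) − 1 ≈ 3.1271.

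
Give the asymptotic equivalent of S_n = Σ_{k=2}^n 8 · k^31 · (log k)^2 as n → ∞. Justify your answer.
S_n ~ n^32 · (log n)^2 / 4

By integral comparison, S_n = ∫_1^n 8 · x^31 · (log x)^2 dx + O(n^31 · (log n)^2). For the integral, the leading term of ∫_1^n x^31 (log x)^2 dx is n^32/32 · (log n)^2 (by repeated integration by parts; each step lowers the log-exponent and produces a relatively O(1/log n) correction). Hence S_n ~ n^32 · (log n)^2 / 4.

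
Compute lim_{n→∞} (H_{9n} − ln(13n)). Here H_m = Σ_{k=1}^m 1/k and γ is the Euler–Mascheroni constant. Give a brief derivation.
lim = ln(9/13) + γ

By Euler-Maclaurin, H_m = ln m + γ + O(1/m). So
  H_{9n} − ln(13n) = ln(9n) + γ − ln(13n) + O(1/n)
                       = ln(9/13) + γ + O(1/n).
Hence the limit is ln(9/13) + γ.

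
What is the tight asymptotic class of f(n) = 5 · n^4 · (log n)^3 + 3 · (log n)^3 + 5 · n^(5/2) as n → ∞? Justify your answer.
f(n) ∈ Θ(n^4 · (log n)^3)

Compare the terms by growth order. For large n, n^a · (log n)^b dominates n^a' · (log n)^b' iff a > a', or (a = a' and b > b'). Ranking the 3 terms shows the dominant one is 5 · n^4 · (log n)^3. Hence f(n) ∈ Θ(n^4 · (log n)^3).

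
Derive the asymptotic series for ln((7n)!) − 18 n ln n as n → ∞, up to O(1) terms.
ln((7n)!) − 18 n ln n = −11 n ln n + 7(ln 7 − 1) n + (1/2) ln(2π·7n) + O(1/n)

Stirling: ln((7n)!) = 7n ln(7n) − 7n + (1/2) ln(2π·7n) + O(1/n).
Expand 7n ln(7n) = 7n (ln n + ln 7) = 7n ln n + 7n ln 7.
Subtract 18n ln n: leading term is (7 − 18) n ln n = −11 n ln n. The next term is 7n ln 7 − 7n = 7(ln 7 − 1) n. Then the (1/2) ln(2π·7n) correction.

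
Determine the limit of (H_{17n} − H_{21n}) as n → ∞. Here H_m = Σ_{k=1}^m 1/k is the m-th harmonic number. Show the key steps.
lim = ln(17/21)

Euler-Maclaurin gives H_m = ln m + γ + 1/(2m) + O(1/m^2). The γ and O(1/m) terms cancel in the difference:
  H_{17n} − H_{21n} = ln(17n) − ln(21n) + O(1/n) = ln(17/21) + O(1/n).
Hence the limit is ln(17/21).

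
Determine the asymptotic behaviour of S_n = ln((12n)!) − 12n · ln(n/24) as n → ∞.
S_n ~ 12n · (ln 288 − 1) + O(ln n)

Stirling: ln((12n)!) = 12n ln(12n) − 12n + O(ln n).
  S_n = 12n ln(12n) − 12n − 12n ln(n/24) + O(ln n)
      = 12n ln(12n) − 12n ln n + 12n ln 24 − 12n + O(ln n)
      = 12n ln 12 + 12n ln 24 − 12n + O(ln n)
      = 12n (ln 288 − 1) + O(ln n).
Numerically ln(288) − 1 ≈ 4.6630.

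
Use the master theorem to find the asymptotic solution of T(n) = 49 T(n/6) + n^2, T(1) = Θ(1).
T(n) = Θ(n^(log_6 49))

Master theorem: compare f(n) = n^2 to n^(log_6 49) where log_6 49 ≈ 2.172. Since 2 < log_6 49, we have f(n) = O(n^(log_6 49 − ε)) for some ε > 0 — Case 1. Hence T(n) = Θ(n^(log_6 49)).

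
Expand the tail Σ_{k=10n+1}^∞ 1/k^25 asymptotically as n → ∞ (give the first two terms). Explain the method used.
Σ_{k>10n} 1/k^25 = 1/(24 · (10n)^24) − 1/(2 · (10n)^25) + O(1/(10n)^26)

Compare to the integral: ∫_{10n}^∞ x^(−25) dx = [−x^(−24)/24]_{10n}^∞ = 1/((25−1)·(10n)^24). The Euler-Maclaurin correction adds −f(10n)/2 = −1/(2·(10n)^25). Euler-Maclaurin then gives
  Σ_{k>10n} 1/k^25 = ∫_{10n}^∞ dx/x^25 − 1/(2·(10n)^25) + O(1/(10n)^26).
(Equivalently this is ζ(25) − Σ_{k≤10n} 1/k^25.)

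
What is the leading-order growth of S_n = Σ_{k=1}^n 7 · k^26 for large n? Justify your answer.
S_n ~ 7 · n^27 / 27

By integral comparison (Euler-Maclaurin), Σ_{k=1}^n 7 · k^26 = 7 · ∫_0^n x^26 dx + O(n^26) = 7 · n^27/27 + O(n^26). (Equivalently, Faulhaber's formula gives the same leading term.)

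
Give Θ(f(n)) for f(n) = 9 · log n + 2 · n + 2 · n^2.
f(n) ∈ Θ(n^2)

Compare the terms by growth order. For large n, n^a · (log n)^b dominates n^a' · (log n)^b' iff a > a', or (a = a' and b > b'). Ranking the 3 terms shows the dominant one is 2 · n^2. Hence f(n) ∈ Θ(n^2).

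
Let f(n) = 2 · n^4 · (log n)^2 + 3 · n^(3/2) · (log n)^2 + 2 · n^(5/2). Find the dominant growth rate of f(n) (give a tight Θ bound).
f(n) ∈ Θ(n^4 · (log n)^2)

Compare the terms by growth order. For large n, n^a · (log n)^b dominates n^a' · (log n)^b' iff a > a', or (a = a' and b > b'). Ranking the 3 terms shows the dominant one is 2 · n^4 · (log n)^2. Hence f(n) ∈ Θ(n^4 · (log n)^2).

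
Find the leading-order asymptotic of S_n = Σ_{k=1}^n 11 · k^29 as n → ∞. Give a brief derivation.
S_n ~ 11 · n^30 / 30

By integral comparison (Euler-Maclaurin), Σ_{k=1}^n 11 · k^29 = 11 · ∫_0^n x^29 dx + O(n^29) = 11 · n^30/30 + O(n^29). (Equivalently, Faulhaber's formula gives the same leading term.)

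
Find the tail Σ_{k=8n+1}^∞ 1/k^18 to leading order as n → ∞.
Σ_{k>8n} 1/k^18 ~ 1/(17 · (8n)^17)

Compare to the integral: ∫_{8n}^∞ x^(−18) dx = [−x^(−17)/17]_{8n}^∞ = 1/((18−1)·(8n)^17). Euler-Maclaurin then gives
  Σ_{k>8n} 1/k^18 = ∫_{8n}^∞ dx/x^18 − 1/(2·(8n)^18) + O(1/(8n)^19).
(Equivalently this is ζ(18) − Σ_{k≤8n} 1/k^18.)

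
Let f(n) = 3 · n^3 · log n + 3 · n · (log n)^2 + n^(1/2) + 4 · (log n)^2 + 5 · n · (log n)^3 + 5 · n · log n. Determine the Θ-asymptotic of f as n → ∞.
f(n) ∈ Θ(n^3 · log n)

Compare the terms by growth order. For large n, n^a · (log n)^b dominates n^a' · (log n)^b' iff a > a', or (a = a' and b > b'). Ranking the 6 terms shows the dominant one is 3 · n^3 · log n. Hence f(n) ∈ Θ(n^3 · log n).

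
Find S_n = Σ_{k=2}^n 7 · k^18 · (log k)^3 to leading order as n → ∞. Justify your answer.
S_n ~ 7 · n^19 · (log n)^3 / 19

By integral comparison, S_n = ∫_1^n 7 · x^18 · (log x)^3 dx + O(n^18 · (log n)^3). For the integral, the leading term of ∫_1^n x^18 (log x)^3 dx is n^19/19 · (log n)^3 (by repeated integration by parts; each step lowers the log-exponent and produces a relatively O(1/log n) correction). Hence S_n ~ 7 · n^19 · (log n)^3 / 19.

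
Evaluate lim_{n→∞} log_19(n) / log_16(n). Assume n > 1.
lim = ln(16) / ln(19) = log_19(16)

Change of base: log_19(n) = ln n / ln 19 and log_16(n) = ln n / ln 16. The ratio is (ln n / ln 19) · (ln 16 / ln n) = ln 16 / ln 19, a constant independent of n. So the limit is ln 16 / ln 19 = log_19(16).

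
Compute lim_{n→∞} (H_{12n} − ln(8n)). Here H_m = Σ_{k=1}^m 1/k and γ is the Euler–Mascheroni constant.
lim = ln(3/2) + γ

By Euler-Maclaurin, H_m = ln m + γ + O(1/m). So
  H_{12n} − ln(8n) = ln(12n) + γ − ln(8n) + O(1/n)
                       = ln(12/8) + γ + O(1/n).
Hence the limit is ln(12/8) + γ (= ln(3/2)).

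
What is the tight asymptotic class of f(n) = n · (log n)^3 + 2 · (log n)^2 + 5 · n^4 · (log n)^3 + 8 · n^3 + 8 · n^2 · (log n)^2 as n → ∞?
f(n) ∈ Θ(n^4 · (log n)^3)

Compare the terms by growth order. For large n, n^a · (log n)^b dominates n^a' · (log n)^b' iff a > a', or (a = a' and b > b'). Ranking the 5 terms shows the dominant one is 5 · n^4 · (log n)^3. Hence f(n) ∈ Θ(n^4 · (log n)^3).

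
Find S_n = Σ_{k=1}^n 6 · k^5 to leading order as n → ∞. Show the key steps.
S_n ~ n^6

By integral comparison (Euler-Maclaurin), Σ_{k=1}^n 6 · k^5 = 6 · ∫_0^n x^5 dx + O(n^5) = 6 · n^6/6 = n^6 + O(n^5). (Equivalently, Faulhaber's formula gives the same leading term.)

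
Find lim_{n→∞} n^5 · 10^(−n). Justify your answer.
lim = 0

Exponentials with base > 1 dominate every fixed polynomial: for any fixed c, n^c / 10^n → 0 as n → ∞ (e.g. by the ratio test, or by writing 10^n = e^(n ln 10) and noting e^(n ln 10) / n^c → ∞). Hence n^5 · 10^(−n) = n^5 / 10^n → 0.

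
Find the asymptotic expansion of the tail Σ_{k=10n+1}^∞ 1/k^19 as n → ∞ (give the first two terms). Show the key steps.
Σ_{k>10n} 1/k^19 = 1/(18 · (10n)^18) − 1/(2 · (10n)^19) + O(1/(10n)^20)

Compare to the integral: ∫_{10n}^∞ x^(−19) dx = [−x^(−18)/18]_{10n}^∞ = 1/((19−1)·(10n)^18). The Euler-Maclaurin correction adds −f(10n)/2 = −1/(2·(10n)^19). Euler-Maclaurin then gives
  Σ_{k>10n} 1/k^19 = ∫_{10n}^∞ dx/x^19 − 1/(2·(10n)^19) + O(1/(10n)^20).
(Equivalently this is ζ(19) − Σ_{k≤10n} 1/k^19.)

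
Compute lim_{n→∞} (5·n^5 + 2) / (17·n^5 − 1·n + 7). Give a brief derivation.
lim = 5/17

For large n the leading n^5 terms dominate both numerator and denominator. Dividing top and bottom by n^5, every other term tends to 0, leaving 5/17.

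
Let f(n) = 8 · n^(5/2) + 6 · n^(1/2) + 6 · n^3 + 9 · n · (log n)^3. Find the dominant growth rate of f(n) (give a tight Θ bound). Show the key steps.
f(n) ∈ Θ(n^3)

Compare the terms by growth order. For large n, n^a · (log n)^b dominates n^a' · (log n)^b' iff a > a', or (a = a' and b > b'). Ranking the 4 terms shows the dominant one is 6 · n^3. Hence f(n) ∈ Θ(n^3).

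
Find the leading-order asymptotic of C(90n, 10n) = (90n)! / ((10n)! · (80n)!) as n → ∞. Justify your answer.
C(90n, 10n) ~ (387420489/16777216)^(10n) · sqrt(9/(16π·10n))

Write N = 10n. Apply Stirling to each factorial:
  (9N)! ~ sqrt(2π·9N) · (9N/e)^(9N),
  N! ~ sqrt(2π N) · (N/e)^N,
  (8N)! ~ sqrt(2π·8N) · (8N/e)^(8N).
The exponential factors combine to (9N)^(9N) / (N^N · (8N)^(8N)) = 9^(9N)/8^(8N) = (9^9/8^8)^N = (387420489/16777216)^N.
The square-root prefactors combine to sqrt(2π·9N) / (sqrt(2π N)·sqrt(2π·8N)) = sqrt(9 / (2π·8·N)) = sqrt(9/(16π·10n)).
Substituting N = 10n: C(90n, 10n) ~ (387420489/16777216)^(10n) · sqrt(9/(16π·10n)).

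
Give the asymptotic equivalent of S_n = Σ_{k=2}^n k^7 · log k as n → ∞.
S_n ~ n^8 log n / 8 − n^8 / 64

By integral comparison, S_n = ∫_1^n x^7 · log x dx + O(n^7 · log n). For the integral, ∫ x^7 log x dx = n^8 log n / 8 − n^8/64 (integration by parts). Hence S_n ~ n^8 log n / 8 − n^8 / 64.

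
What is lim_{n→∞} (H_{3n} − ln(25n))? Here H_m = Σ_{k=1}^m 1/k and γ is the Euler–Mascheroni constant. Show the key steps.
lim = ln(3/25) + γ

By Euler-Maclaurin, H_m = ln m + γ + O(1/m). So
  H_{3n} − ln(25n) = ln(3n) + γ − ln(25n) + O(1/n)
                       = ln(3/25) + γ + O(1/n).
Hence the limit is ln(3/25) + γ.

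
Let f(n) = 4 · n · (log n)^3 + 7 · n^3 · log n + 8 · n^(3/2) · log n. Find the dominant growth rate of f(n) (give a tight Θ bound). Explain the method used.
f(n) ∈ Θ(n^3 · log n)

Compare the terms by growth order. For large n, n^a · (log n)^b dominates n^a' · (log n)^b' iff a > a', or (a = a' and b > b'). Ranking the 3 terms shows the dominant one is 7 · n^3 · log n. Hence f(n) ∈ Θ(n^3 · log n).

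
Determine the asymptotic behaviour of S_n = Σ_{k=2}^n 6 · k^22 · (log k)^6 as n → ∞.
S_n ~ 6 · n^23 · (log n)^6 / 23

By integral comparison, S_n = ∫_1^n 6 · x^22 · (log x)^6 dx + O(n^22 · (log n)^6). For the integral, the leading term of ∫_1^n x^22 (log x)^6 dx is n^23/23 · (log n)^6 (by repeated integration by parts; each step lowers the log-exponent and produces a relatively O(1/log n) correction). Hence S_n ~ 6 · n^23 · (log n)^6 / 23.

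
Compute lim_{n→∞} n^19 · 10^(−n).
lim = 0

Exponentials with base > 1 dominate every fixed polynomial: for any fixed c, n^c / 10^n → 0 as n → ∞ (e.g. by the ratio test, or by writing 10^n = e^(n ln 10) and noting e^(n ln 10) / n^c → ∞). Hence n^19 · 10^(−n) = n^19 / 10^n → 0.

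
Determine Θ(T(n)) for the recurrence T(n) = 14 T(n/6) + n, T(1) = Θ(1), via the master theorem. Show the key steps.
T(n) = Θ(n^(log_6 14))

Master theorem: compare f(n) = n to n^(log_6 14) where log_6 14 ≈ 1.473. Since 1 < log_6 14, we have f(n) = O(n^(log_6 14 − ε)) for some ε > 0 — Case 1. Hence T(n) = Θ(n^(log_6 14)).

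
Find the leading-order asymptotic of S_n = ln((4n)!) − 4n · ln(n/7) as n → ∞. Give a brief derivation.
S_n ~ 4n · (ln 28 − 1) + O(ln n)

Stirling: ln((4n)!) = 4n ln(4n) − 4n + O(ln n).
  S_n = 4n ln(4n) − 4n − 4n ln(n/7) + O(ln n)
      = 4n ln(4n) − 4n ln n + 4n ln 7 − 4n + O(ln n)
      = 4n ln 4 + 4n ln 7 − 4n + O(ln n)
      = 4n (ln 28 − 1) + O(ln n).
Numerically ln(28) − 1 ≈ 2.3322.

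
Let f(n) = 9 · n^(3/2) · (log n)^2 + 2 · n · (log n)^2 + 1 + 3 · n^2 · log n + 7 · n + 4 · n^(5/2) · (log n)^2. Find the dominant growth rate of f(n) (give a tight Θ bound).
f(n) ∈ Θ(n^(5/2) · (log n)^2)

Compare the terms by growth order. For large n, n^a · (log n)^b dominates n^a' · (log n)^b' iff a > a', or (a = a' and b > b'). Ranking the 6 terms shows the dominant one is 4 · n^(5/2) · (log n)^2. Hence f(n) ∈ Θ(n^(5/2) · (log n)^2).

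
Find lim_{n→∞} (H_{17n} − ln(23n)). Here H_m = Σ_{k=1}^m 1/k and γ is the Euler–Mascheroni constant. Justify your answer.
lim = ln(17/23) + γ

By Euler-Maclaurin, H_m = ln m + γ + O(1/m). So
  H_{17n} − ln(23n) = ln(17n) + γ − ln(23n) + O(1/n)
                       = ln(17/23) + γ + O(1/n).
Hence the limit is ln(17/23) + γ.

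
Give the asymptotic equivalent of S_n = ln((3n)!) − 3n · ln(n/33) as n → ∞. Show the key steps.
S_n ~ 3n · (ln 99 − 1) + O(ln n)

Stirling: ln((3n)!) = 3n ln(3n) − 3n + O(ln n).
  S_n = 3n ln(3n) − 3n − 3n ln(n/33) + O(ln n)
      = 3n ln(3n) − 3n ln n + 3n ln 33 − 3n + O(ln n)
      = 3n ln 3 + 3n ln 33 − 3n + O(ln n)
      = 3n (ln 99 − 1) + O(ln n).
Numerically ln(99) − 1 ≈ 3.5951.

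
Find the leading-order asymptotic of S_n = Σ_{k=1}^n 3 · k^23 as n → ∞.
S_n ~ n^24 / 8

By integral comparison (Euler-Maclaurin), Σ_{k=1}^n 3 · k^23 = 3 · ∫_0^n x^23 dx + O(n^23) = 3 · n^24/24 = n^24 / 8 + O(n^23). (Equivalently, Faulhaber's formula gives the same leading term.)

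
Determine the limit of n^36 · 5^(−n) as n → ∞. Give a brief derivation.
lim = 0

Exponentials with base > 1 dominate every fixed polynomial: for any fixed c, n^c / 5^n → 0 as n → ∞ (e.g. by the ratio test, or by writing 5^n = e^(n ln 5) and noting e^(n ln 5) / n^c → ∞). Hence n^36 · 5^(−n) = n^36 / 5^n → 0.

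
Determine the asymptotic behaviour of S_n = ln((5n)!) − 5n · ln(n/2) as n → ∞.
S_n ~ 5n · (ln 10 − 1) + O(ln n)

Stirling: ln((5n)!) = 5n ln(5n) − 5n + O(ln n).
  S_n = 5n ln(5n) − 5n − 5n ln(n/2) + O(ln n)
      = 5n ln(5n) − 5n ln n + 5n ln 2 − 5n + O(ln n)
      = 5n ln 5 + 5n ln 2 − 5n + O(ln n)
      = 5n (ln 10 − 1) + O(ln n).
Numerically ln(10) − 1 ≈ 1.3026.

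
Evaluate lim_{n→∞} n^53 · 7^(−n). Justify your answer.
lim = 0

Exponentials with base > 1 dominate every fixed polynomial: for any fixed c, n^c / 7^n → 0 as n → ∞ (e.g. by the ratio test, or by writing 7^n = e^(n ln 7) and noting e^(n ln 7) / n^c → ∞). Hence n^53 · 7^(−n) = n^53 / 7^n → 0.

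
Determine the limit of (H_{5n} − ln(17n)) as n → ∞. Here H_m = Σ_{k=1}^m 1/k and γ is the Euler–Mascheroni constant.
lim = ln(5/17) + γ

By Euler-Maclaurin, H_m = ln m + γ + O(1/m). So
  H_{5n} − ln(17n) = ln(5n) + γ − ln(17n) + O(1/n)
                       = ln(5/17) + γ + O(1/n).
Hence the limit is ln(5/17) + γ.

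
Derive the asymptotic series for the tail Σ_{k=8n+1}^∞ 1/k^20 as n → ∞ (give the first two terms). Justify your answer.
Σ_{k>8n} 1/k^20 = 1/(19 · (8n)^19) − 1/(2 · (8n)^20) + O(1/(8n)^21)

Compare to the integral: ∫_{8n}^∞ x^(−20) dx = [−x^(−19)/19]_{8n}^∞ = 1/((20−1)·(8n)^19). The Euler-Maclaurin correction adds −f(8n)/2 = −1/(2·(8n)^20). Euler-Maclaurin then gives
  Σ_{k>8n} 1/k^20 = ∫_{8n}^∞ dx/x^20 − 1/(2·(8n)^20) + O(1/(8n)^21).
(Equivalently this is ζ(20) − Σ_{k≤8n} 1/k^20.)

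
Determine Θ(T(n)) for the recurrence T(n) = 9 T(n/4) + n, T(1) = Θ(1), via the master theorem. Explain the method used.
T(n) = Θ(n^(log_4 9))

Master theorem: compare f(n) = n to n^(log_4 9) where log_4 9 ≈ 1.585. Since 1 < log_4 9, we have f(n) = O(n^(log_4 9 − ε)) for some ε > 0 — Case 1. Hence T(n) = Θ(n^(log_4 9)).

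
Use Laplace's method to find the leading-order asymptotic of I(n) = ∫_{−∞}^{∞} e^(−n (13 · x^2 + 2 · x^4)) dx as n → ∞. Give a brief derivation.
I(n) ~ sqrt(π/(13n))

φ(x) = 13 · x^2 + 2 · x^4 has its unique global minimum at x* = 0 (since φ'(x) = 26x + 8x^3 = 0 only at x = 0 for real x with both coefficients positive, and φ → ∞ as |x| → ∞). At x* = 0, φ(0) = 0 and φ''(0) = 26. Laplace's method then gives
  I(n) ~ sqrt(2π / (n · φ''(0))) · e^(−n φ(0)) = sqrt(2π / (26n)) = sqrt(π/(13n)).
The 2 · x^4 term contributes only at subleading order (an O(1/n) relative correction).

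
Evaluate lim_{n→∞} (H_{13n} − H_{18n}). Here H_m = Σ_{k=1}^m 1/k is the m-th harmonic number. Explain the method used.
lim = ln(13/18)

Euler-Maclaurin gives H_m = ln m + γ + 1/(2m) + O(1/m^2). The γ and O(1/m) terms cancel in the difference:
  H_{13n} − H_{18n} = ln(13n) − ln(18n) + O(1/n) = ln(13/18) + O(1/n).
Hence the limit is ln(13/18).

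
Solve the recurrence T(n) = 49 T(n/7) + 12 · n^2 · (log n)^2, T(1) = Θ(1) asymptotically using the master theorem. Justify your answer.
T(n) = Θ(n^2 · (log n)^3)

Here log_7 49 = 2 and f(n) = 12 · n^2 · (log n)^2 = Θ(n^(log_7 49) · (log n)^2). This is the extended Case 2 of the master theorem (f matches the critical exponent up to log factors), giving T(n) = Θ(n^(log_7 49) · (log n)^(2+1)) = Θ(n^2 · (log n)^3).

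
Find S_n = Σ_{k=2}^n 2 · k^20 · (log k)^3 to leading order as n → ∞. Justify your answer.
S_n ~ 2 · n^21 · (log n)^3 / 21

By integral comparison, S_n = ∫_1^n 2 · x^20 · (log x)^3 dx + O(n^20 · (log n)^3). For the integral, the leading term of ∫_1^n x^20 (log x)^3 dx is n^21/21 · (log n)^3 (by repeated integration by parts; each step lowers the log-exponent and produces a relatively O(1/log n) correction). Hence S_n ~ 2 · n^21 · (log n)^3 / 21.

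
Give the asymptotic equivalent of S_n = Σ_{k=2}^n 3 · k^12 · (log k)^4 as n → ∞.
S_n ~ 3 · n^13 · (log n)^4 / 13

By integral comparison, S_n = ∫_1^n 3 · x^12 · (log x)^4 dx + O(n^12 · (log n)^4). For the integral, the leading term of ∫_1^n x^12 (log x)^4 dx is n^13/13 · (log n)^4 (by repeated integration by parts; each step lowers the log-exponent and produces a relatively O(1/log n) correction). Hence S_n ~ 3 · n^13 · (log n)^4 / 13.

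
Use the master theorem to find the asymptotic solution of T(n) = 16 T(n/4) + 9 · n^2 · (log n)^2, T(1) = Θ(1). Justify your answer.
T(n) = Θ(n^2 · (log n)^3)

Here log_4 16 = 2 and f(n) = 9 · n^2 · (log n)^2 = Θ(n^(log_4 16) · (log n)^2). This is the extended Case 2 of the master theorem (f matches the critical exponent up to log factors), giving T(n) = Θ(n^(log_4 16) · (log n)^(2+1)) = Θ(n^2 · (log n)^3).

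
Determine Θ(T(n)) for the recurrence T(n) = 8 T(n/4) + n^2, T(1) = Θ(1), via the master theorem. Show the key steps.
T(n) = Θ(n^2)

log_4 8 ≈ 1.500. f(n) = n^2 dominates n^(log_4 8) since 2 > 1.500, and the regularity condition a·f(n/b) = 8·(n/4)^2 = (8/16)·n^2 ≤ c·f(n) holds with c = 8/16 ≈ 0.5 < 1. So this is Case 3: T(n) = Θ(f(n)) = Θ(n^2).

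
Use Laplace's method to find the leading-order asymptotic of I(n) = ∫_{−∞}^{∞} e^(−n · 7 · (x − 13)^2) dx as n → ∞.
I(n) = sqrt(π/(7n))

Here φ(x) = 7 · (x − 13)^2 has its unique minimum at x* = 13 with φ(x*) = 0 and φ''(x*) = 14. Laplace's method gives
  I(n) ~ e^(−n φ(x*)) · sqrt(2π / (n · φ''(x*))) = sqrt(2π / (14n)) = sqrt(π/(7n)).
This is exact: substituting u = (x − 13)·sqrt(7n) gives I(n) = (1/sqrt(7n)) ∫_{−∞}^{∞} e^(−u^2) du = sqrt(π/(7n)).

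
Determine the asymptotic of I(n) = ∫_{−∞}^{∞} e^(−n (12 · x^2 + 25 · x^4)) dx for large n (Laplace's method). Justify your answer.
I(n) ~ sqrt(π/(12n))

φ(x) = 12 · x^2 + 25 · x^4 has its unique global minimum at x* = 0 (since φ'(x) = 24x + 100x^3 = 0 only at x = 0 for real x with both coefficients positive, and φ → ∞ as |x| → ∞). At x* = 0, φ(0) = 0 and φ''(0) = 24. Laplace's method then gives
  I(n) ~ sqrt(2π / (n · φ''(0))) · e^(−n φ(0)) = sqrt(2π / (24n)) = sqrt(π/(12n)).
The 25 · x^4 term contributes only at subleading order (an O(1/n) relative correction).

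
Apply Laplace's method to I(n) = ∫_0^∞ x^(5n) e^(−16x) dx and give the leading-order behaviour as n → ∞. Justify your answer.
I(n) ~ (sqrt(2π·5n) / 16) · (5n/(16e))^(5n)

Write the integrand as exp(5n ln x − 16x) and set f(x) = 5n ln x − 16x. Then f'(x) = 5n/x − 16 = 0 at x* = 5n/16, and f''(x*) = −5n/x*^2 = −16^2/(5n). Laplace's method (interior maximum) gives
  I(n) ~ e^(f(x*)) · sqrt(2π / |f''(x*)|)
        = exp(5n ln(5n/16) − 5n) · sqrt(2π · 5n / 16^2)
        = (5n/16)^(5n) e^(−5n) · sqrt(2π·5n) / 16
        = (sqrt(2π·5n) / 16) · (5n/(16e))^(5n).
This matches Γ(5n+1)/16^(5n+1) with Stirling applied to Γ.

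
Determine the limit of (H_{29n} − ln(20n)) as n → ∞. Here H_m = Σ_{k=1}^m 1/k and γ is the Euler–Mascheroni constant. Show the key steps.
lim = ln(29/20) + γ

By Euler-Maclaurin, H_m = ln m + γ + O(1/m). So
  H_{29n} − ln(20n) = ln(29n) + γ − ln(20n) + O(1/n)
                       = ln(29/20) + γ + O(1/n).
Hence the limit is ln(29/20) + γ.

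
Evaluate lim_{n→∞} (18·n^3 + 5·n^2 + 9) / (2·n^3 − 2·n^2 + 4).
lim = 18/2 = 9

For large n the leading n^3 terms dominate both numerator and denominator. Dividing top and bottom by n^3, every other term tends to 0, leaving 18/2 = 9.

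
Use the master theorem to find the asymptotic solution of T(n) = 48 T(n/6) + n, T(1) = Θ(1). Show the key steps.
T(n) = Θ(n^(log_6 48))

Master theorem: compare f(n) = n to n^(log_6 48) where log_6 48 ≈ 2.161. Since 1 < log_6 48, we have f(n) = O(n^(log_6 48 − ε)) for some ε > 0 — Case 1. Hence T(n) = Θ(n^(log_6 48)).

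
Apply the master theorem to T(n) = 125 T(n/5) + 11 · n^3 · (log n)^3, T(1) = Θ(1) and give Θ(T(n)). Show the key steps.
T(n) = Θ(n^3 · (log n)^4)

Here log_5 125 = 3 and f(n) = 11 · n^3 · (log n)^3 = Θ(n^(log_5 125) · (log n)^3). This is the extended Case 2 of the master theorem (f matches the critical exponent up to log factors), giving T(n) = Θ(n^(log_5 125) · (log n)^(3+1)) = Θ(n^3 · (log n)^4).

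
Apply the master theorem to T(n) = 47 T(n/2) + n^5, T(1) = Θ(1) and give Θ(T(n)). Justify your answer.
T(n) = Θ(n^(log_2 47))

Master theorem: compare f(n) = n^5 to n^(log_2 47) where log_2 47 ≈ 5.555. Since 5 < log_2 47, we have f(n) = O(n^(log_2 47 − ε)) for some ε > 0 — Case 1. Hence T(n) = Θ(n^(log_2 47)).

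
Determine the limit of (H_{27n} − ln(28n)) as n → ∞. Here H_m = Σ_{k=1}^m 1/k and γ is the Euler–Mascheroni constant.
lim = ln(27/28) + γ

By Euler-Maclaurin, H_m = ln m + γ + O(1/m). So
  H_{27n} − ln(28n) = ln(27n) + γ − ln(28n) + O(1/n)
                       = ln(27/28) + γ + O(1/n).
Hence the limit is ln(27/28) + γ.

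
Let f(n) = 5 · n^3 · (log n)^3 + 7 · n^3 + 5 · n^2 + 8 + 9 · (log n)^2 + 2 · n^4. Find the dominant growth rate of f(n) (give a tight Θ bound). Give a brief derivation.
f(n) ∈ Θ(n^4)

Compare the terms by growth order. For large n, n^a · (log n)^b dominates n^a' · (log n)^b' iff a > a', or (a = a' and b > b'). Ranking the 6 terms shows the dominant one is 2 · n^4. Hence f(n) ∈ Θ(n^4).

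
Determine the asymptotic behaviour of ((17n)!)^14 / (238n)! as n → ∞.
((17n)!)^14/(238n)! ~ ((2π·17n)^(13/2) / sqrt(14)) · 14^(−14·17n)  →  0

Write N = 17n. Stirling: N! ~ sqrt(2π N)(N/e)^N and (14N)! ~ sqrt(2π·14N)·(14N/e)^(14N).
  (N!)^14/(14N)! ~ (2π N)^(14/2) (N/e)^(14N) / [sqrt(2π·14N) (14N/e)^(14N)]
     = (2π N)^(14/2) / sqrt(2π·14N) · (N/(14N))^(14N)
     = (2π N)^((14−1)/2) / sqrt(14) · 14^(−14N).
Since 14^14 > 1, the factor 14^(−14N) decays exponentially, so the ratio → 0. Substituting N = 17n gives the stated form.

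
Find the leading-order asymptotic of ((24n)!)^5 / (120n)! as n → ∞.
((24n)!)^5/(120n)! ~ ((2π·24n)^(4/2) / sqrt(5)) · 5^(−5·24n)  →  0

Write N = 24n. Stirling: N! ~ sqrt(2π N)(N/e)^N and (5N)! ~ sqrt(2π·5N)·(5N/e)^(5N).
  (N!)^5/(5N)! ~ (2π N)^(5/2) (N/e)^(5N) / [sqrt(2π·5N) (5N/e)^(5N)]
     = (2π N)^(5/2) / sqrt(2π·5N) · (N/(5N))^(5N)
     = (2π N)^((5−1)/2) / sqrt(5) · 5^(−5N).
Since 5^5 > 1, the factor 5^(−5N) decays exponentially, so the ratio → 0. Substituting N = 24n gives the stated form.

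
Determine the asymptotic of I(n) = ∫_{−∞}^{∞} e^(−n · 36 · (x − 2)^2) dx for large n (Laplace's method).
I(n) = sqrt(π/(36n))

Here φ(x) = 36 · (x − 2)^2 has its unique minimum at x* = 2 with φ(x*) = 0 and φ''(x*) = 72. Laplace's method gives
  I(n) ~ e^(−n φ(x*)) · sqrt(2π / (n · φ''(x*))) = sqrt(2π / (72n)) = sqrt(π/(36n)).
This is exact: substituting u = (x − 2)·sqrt(36n) gives I(n) = (1/sqrt(36n)) ∫_{−∞}^{∞} e^(−u^2) du = sqrt(π/(36n)).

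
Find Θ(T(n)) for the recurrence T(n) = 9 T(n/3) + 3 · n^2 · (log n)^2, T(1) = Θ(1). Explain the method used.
T(n) = Θ(n^2 · (log n)^3)

Here log_3 9 = 2 and f(n) = 3 · n^2 · (log n)^2 = Θ(n^(log_3 9) · (log n)^2). This is the extended Case 2 of the master theorem (f matches the critical exponent up to log factors), giving T(n) = Θ(n^(log_3 9) · (log n)^(2+1)) = Θ(n^2 · (log n)^3).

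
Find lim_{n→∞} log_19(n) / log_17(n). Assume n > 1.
lim = ln(17) / ln(19) = log_19(17)

Change of base: log_19(n) = ln n / ln 19 and log_17(n) = ln n / ln 17. The ratio is (ln n / ln 19) · (ln 17 / ln n) = ln 17 / ln 19, a constant independent of n. So the limit is ln 17 / ln 19 = log_19(17).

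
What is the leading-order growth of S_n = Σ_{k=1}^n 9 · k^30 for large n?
S_n ~ 9 · n^31 / 31

By integral comparison (Euler-Maclaurin), Σ_{k=1}^n 9 · k^30 = 9 · ∫_0^n x^30 dx + O(n^30) = 9 · n^31/31 + O(n^30). (Equivalently, Faulhaber's formula gives the same leading term.)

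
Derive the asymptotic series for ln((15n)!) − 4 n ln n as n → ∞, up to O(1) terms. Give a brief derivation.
ln((15n)!) − 4 n ln n = 11 n ln n + 15(ln 15 − 1) n + (1/2) ln(2π·15n) + O(1/n)

Stirling: ln((15n)!) = 15n ln(15n) − 15n + (1/2) ln(2π·15n) + O(1/n).
Expand 15n ln(15n) = 15n (ln n + ln 15) = 15n ln n + 15n ln 15.
Subtract 4n ln n: leading term is (15 − 4) n ln n = 11 n ln n. The next term is 15n ln 15 − 15n = 15(ln 15 − 1) n. Then the (1/2) ln(2π·15n) correction.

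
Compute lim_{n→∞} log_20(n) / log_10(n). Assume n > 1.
lim = ln(10) / ln(20) = log_20(10)

Change of base: log_20(n) = ln n / ln 20 and log_10(n) = ln n / ln 10. The ratio is (ln n / ln 20) · (ln 10 / ln n) = ln 10 / ln 20, a constant independent of n. So the limit is ln 10 / ln 20 = log_20(10).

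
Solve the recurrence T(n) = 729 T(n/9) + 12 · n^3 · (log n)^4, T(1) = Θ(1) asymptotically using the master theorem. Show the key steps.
T(n) = Θ(n^3 · (log n)^5)

Here log_9 729 = 3 and f(n) = 12 · n^3 · (log n)^4 = Θ(n^(log_9 729) · (log n)^4). This is the extended Case 2 of the master theorem (f matches the critical exponent up to log factors), giving T(n) = Θ(n^(log_9 729) · (log n)^(4+1)) = Θ(n^3 · (log n)^5).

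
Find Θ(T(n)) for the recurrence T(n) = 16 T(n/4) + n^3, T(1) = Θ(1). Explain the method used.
T(n) = Θ(n^3)

log_4 16 ≈ 2.000. f(n) = n^3 dominates n^(log_4 16) since 3 > 2.000, and the regularity condition a·f(n/b) = 16·(n/4)^3 = (16/64)·n^3 ≤ c·f(n) holds with c = 16/64 ≈ 0.25 < 1. So this is Case 3: T(n) = Θ(f(n)) = Θ(n^3).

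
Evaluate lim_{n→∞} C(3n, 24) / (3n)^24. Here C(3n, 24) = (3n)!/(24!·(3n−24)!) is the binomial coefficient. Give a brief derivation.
lim = 1/24! = 1/620448401733239439360000

With N = 3n → ∞: C(N, 24) / N^24 = [N(N−1)…(N−23)] / (24! · N^24) = (1/24!) · 1 · (1 − 1/(3n)) · … · (1 − 23/(3n)). Each factor → 1 as N → ∞, so the limit is 1/24! = 1/620448401733239439360000.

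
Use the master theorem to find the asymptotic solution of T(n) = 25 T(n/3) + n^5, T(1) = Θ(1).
T(n) = Θ(n^5)

log_3 25 ≈ 2.930. f(n) = n^5 dominates n^(log_3 25) since 5 > 2.930, and the regularity condition a·f(n/b) = 25·(n/3)^5 = (25/243)·n^5 ≤ c·f(n) holds with c = 25/243 ≈ 0.103 < 1. So this is Case 3: T(n) = Θ(f(n)) = Θ(n^5).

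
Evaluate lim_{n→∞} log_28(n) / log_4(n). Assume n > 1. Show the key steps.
lim = ln(4) / ln(28) = log_28(4)

Change of base: log_28(n) = ln n / ln 28 and log_4(n) = ln n / ln 4. The ratio is (ln n / ln 28) · (ln 4 / ln n) = ln 4 / ln 28, a constant independent of n. So the limit is ln 4 / ln 28 = log_28(4).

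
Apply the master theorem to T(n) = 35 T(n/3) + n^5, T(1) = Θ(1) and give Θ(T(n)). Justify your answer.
T(n) = Θ(n^5)

log_3 35 ≈ 3.236. f(n) = n^5 dominates n^(log_3 35) since 5 > 3.236, and the regularity condition a·f(n/b) = 35·(n/3)^5 = (35/243)·n^5 ≤ c·f(n) holds with c = 35/243 ≈ 0.144 < 1. So this is Case 3: T(n) = Θ(f(n)) = Θ(n^5).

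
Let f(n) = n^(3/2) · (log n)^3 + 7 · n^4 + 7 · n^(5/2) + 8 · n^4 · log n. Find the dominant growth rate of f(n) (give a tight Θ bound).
f(n) ∈ Θ(n^4 · log n)

Compare the terms by growth order. For large n, n^a · (log n)^b dominates n^a' · (log n)^b' iff a > a', or (a = a' and b > b'). Ranking the 4 terms shows the dominant one is 8 · n^4 · log n. Hence f(n) ∈ Θ(n^4 · log n).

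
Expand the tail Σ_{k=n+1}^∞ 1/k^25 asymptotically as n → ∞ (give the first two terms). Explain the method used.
Σ_{k>n} 1/k^25 = 1/(24 · n^24) − 1/(2 · n^25) + O(1/n^26)

Compare to the integral: ∫_{n}^∞ x^(−25) dx = [−x^(−24)/24]_{n}^∞ = 1/((25−1)·n^24). The Euler-Maclaurin correction adds −f(n)/2 = −1/(2·n^25). Euler-Maclaurin then gives
  Σ_{k>n} 1/k^25 = ∫_{n}^∞ dx/x^25 − 1/(2·n^25) + O(1/n^26).
(Equivalently this is ζ(25) − Σ_{k≤n} 1/k^25.)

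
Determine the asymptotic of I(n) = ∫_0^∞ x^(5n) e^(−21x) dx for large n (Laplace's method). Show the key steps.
I(n) ~ (sqrt(2π·5n) / 21) · (5n/(21e))^(5n)

Write the integrand as exp(5n ln x − 21x) and set f(x) = 5n ln x − 21x. Then f'(x) = 5n/x − 21 = 0 at x* = 5n/21, and f''(x*) = −5n/x*^2 = −21^2/(5n). Laplace's method (interior maximum) gives
  I(n) ~ e^(f(x*)) · sqrt(2π / |f''(x*)|)
        = exp(5n ln(5n/21) − 5n) · sqrt(2π · 5n / 21^2)
        = (5n/21)^(5n) e^(−5n) · sqrt(2π·5n) / 21
        = (sqrt(2π·5n) / 21) · (5n/(21e))^(5n).
This matches Γ(5n+1)/21^(5n+1) with Stirling applied to Γ.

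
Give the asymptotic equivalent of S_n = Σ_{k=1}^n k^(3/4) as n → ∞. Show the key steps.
S_n ~ (4/7) · n^(7/4)

Integral comparison: Σ_{k=1}^n k^(3/4) = ∫_0^n x^(3/4) dx + O(n^(3/4)). The integral is n^(1 + 3/4) / (1 + 3/4) = n^((3+4)/4) / ((3+4)/4) = (4/7) · n^(7/4).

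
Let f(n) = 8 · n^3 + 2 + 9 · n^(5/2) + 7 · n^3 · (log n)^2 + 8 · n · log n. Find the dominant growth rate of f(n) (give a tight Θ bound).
f(n) ∈ Θ(n^3 · (log n)^2)

Compare the terms by growth order. For large n, n^a · (log n)^b dominates n^a' · (log n)^b' iff a > a', or (a = a' and b > b'). Ranking the 5 terms shows the dominant one is 7 · n^3 · (log n)^2. Hence f(n) ∈ Θ(n^3 · (log n)^2).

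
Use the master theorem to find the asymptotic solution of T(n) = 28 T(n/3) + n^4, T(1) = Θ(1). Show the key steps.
T(n) = Θ(n^4)

log_3 28 ≈ 3.033. f(n) = n^4 dominates n^(log_3 28) since 4 > 3.033, and the regularity condition a·f(n/b) = 28·(n/3)^4 = (28/81)·n^4 ≤ c·f(n) holds with c = 28/81 ≈ 0.346 < 1. So this is Case 3: T(n) = Θ(f(n)) = Θ(n^4).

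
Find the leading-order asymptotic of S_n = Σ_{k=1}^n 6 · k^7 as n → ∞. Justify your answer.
S_n ~ 3 · n^8 / 4

By integral comparison (Euler-Maclaurin), Σ_{k=1}^n 6 · k^7 = 6 · ∫_0^n x^7 dx + O(n^7) = 6 · n^8/8 = 3 · n^8 / 4 + O(n^7). (Equivalently, Faulhaber's formula gives the same leading term.)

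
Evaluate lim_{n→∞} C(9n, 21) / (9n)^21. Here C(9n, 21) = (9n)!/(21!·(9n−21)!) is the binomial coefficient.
lim = 1/21! = 1/51090942171709440000

With N = 9n → ∞: C(N, 21) / N^21 = [N(N−1)…(N−20)] / (21! · N^21) = (1/21!) · 1 · (1 − 1/(9n)) · … · (1 − 20/(9n)). Each factor → 1 as N → ∞, so the limit is 1/21! = 1/51090942171709440000.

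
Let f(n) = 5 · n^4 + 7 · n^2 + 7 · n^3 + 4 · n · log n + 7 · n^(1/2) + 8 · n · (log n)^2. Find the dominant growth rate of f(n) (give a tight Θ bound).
f(n) ∈ Θ(n^4)

Compare the terms by growth order. For large n, n^a · (log n)^b dominates n^a' · (log n)^b' iff a > a', or (a = a' and b > b'). Ranking the 6 terms shows the dominant one is 5 · n^4. Hence f(n) ∈ Θ(n^4).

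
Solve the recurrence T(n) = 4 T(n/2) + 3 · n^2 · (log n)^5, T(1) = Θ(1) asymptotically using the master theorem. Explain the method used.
T(n) = Θ(n^2 · (log n)^6)

Here log_2 4 = 2 and f(n) = 3 · n^2 · (log n)^5 = Θ(n^(log_2 4) · (log n)^5). This is the extended Case 2 of the master theorem (f matches the critical exponent up to log factors), giving T(n) = Θ(n^(log_2 4) · (log n)^(5+1)) = Θ(n^2 · (log n)^6).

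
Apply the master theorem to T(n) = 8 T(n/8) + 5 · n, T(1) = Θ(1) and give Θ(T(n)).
T(n) = Θ(n log n)

log_8 8 = 1, and f(n) = 5 · n = Θ(n^(log_8 8)). This is Case 2 of the master theorem: T(n) = Θ(f(n) · log n) = Θ(n log n).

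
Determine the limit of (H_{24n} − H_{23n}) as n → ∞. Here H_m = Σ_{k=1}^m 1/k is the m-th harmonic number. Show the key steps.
lim = ln(24/23)

Euler-Maclaurin gives H_m = ln m + γ + 1/(2m) + O(1/m^2). The γ and O(1/m) terms cancel in the difference:
  H_{24n} − H_{23n} = ln(24n) − ln(23n) + O(1/n) = ln(24/23) + O(1/n).
Hence the limit is ln(24/23).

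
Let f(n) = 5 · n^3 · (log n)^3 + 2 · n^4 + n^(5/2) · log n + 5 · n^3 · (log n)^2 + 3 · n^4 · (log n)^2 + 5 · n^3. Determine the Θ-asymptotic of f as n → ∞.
f(n) ∈ Θ(n^4 · (log n)^2)

Compare the terms by growth order. For large n, n^a · (log n)^b dominates n^a' · (log n)^b' iff a > a', or (a = a' and b > b'). Ranking the 6 terms shows the dominant one is 3 · n^4 · (log n)^2. Hence f(n) ∈ Θ(n^4 · (log n)^2).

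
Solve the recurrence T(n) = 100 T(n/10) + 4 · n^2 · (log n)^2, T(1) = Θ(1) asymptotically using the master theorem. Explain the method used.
T(n) = Θ(n^2 · (log n)^3)

Here log_10 100 = 2 and f(n) = 4 · n^2 · (log n)^2 = Θ(n^(log_10 100) · (log n)^2). This is the extended Case 2 of the master theorem (f matches the critical exponent up to log factors), giving T(n) = Θ(n^(log_10 100) · (log n)^(2+1)) = Θ(n^2 · (log n)^3).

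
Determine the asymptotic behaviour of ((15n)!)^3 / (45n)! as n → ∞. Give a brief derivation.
((15n)!)^3/(45n)! ~ ((2π·15n)^(2/2) / sqrt(3)) · 3^(−3·15n)  →  0

Write N = 15n. Stirling: N! ~ sqrt(2π N)(N/e)^N and (3N)! ~ sqrt(2π·3N)·(3N/e)^(3N).
  (N!)^3/(3N)! ~ (2π N)^(3/2) (N/e)^(3N) / [sqrt(2π·3N) (3N/e)^(3N)]
     = (2π N)^(3/2) / sqrt(2π·3N) · (N/(3N))^(3N)
     = (2π N)^((3−1)/2) / sqrt(3) · 3^(−3N).
Since 3^3 > 1, the factor 3^(−3N) decays exponentially, so the ratio → 0. Substituting N = 15n gives the stated form.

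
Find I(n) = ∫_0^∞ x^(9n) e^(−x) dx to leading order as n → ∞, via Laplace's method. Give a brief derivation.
I(n) ~ sqrt(2π·9n) · (9n/e)^(9n)

Write the integrand as exp(9n ln x − x) and set f(x) = 9n ln x − x. Then f'(x) = 9n/x − 1 = 0 at x* = 9n, and f''(x*) = −9n/x*^2 = −1/(9n). Laplace's method (interior maximum) gives
  I(n) ~ e^(f(x*)) · sqrt(2π / |f''(x*)|)
        = exp(9n ln(9n) − 9n) · sqrt(2π · 9n)
        = (9n)^(9n) e^(−9n) · sqrt(2π·9n)
        = sqrt(2π·9n) · (9n/e)^(9n).
This matches Γ(9n+1) with Stirling applied to Γ.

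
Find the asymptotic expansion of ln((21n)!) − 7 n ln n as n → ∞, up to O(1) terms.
ln((21n)!) − 7 n ln n = 14 n ln n + 21(ln 21 − 1) n + (1/2) ln(2π·21n) + O(1/n)

Stirling: ln((21n)!) = 21n ln(21n) − 21n + (1/2) ln(2π·21n) + O(1/n).
Expand 21n ln(21n) = 21n (ln n + ln 21) = 21n ln n + 21n ln 21.
Subtract 7n ln n: leading term is (21 − 7) n ln n = 14 n ln n. The next term is 21n ln 21 − 21n = 21(ln 21 − 1) n. Then the (1/2) ln(2π·21n) correction.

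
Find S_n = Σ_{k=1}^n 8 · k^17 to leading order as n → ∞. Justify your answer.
S_n ~ 4 · n^18 / 9

By integral comparison (Euler-Maclaurin), Σ_{k=1}^n 8 · k^17 = 8 · ∫_0^n x^17 dx + O(n^17) = 8 · n^18/18 = 4 · n^18 / 9 + O(n^17). (Equivalently, Faulhaber's formula gives the same leading term.)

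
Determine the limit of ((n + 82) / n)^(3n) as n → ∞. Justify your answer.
lim = e^246

Rewrite as (1 + 82/n)^(3n). By the standard limit (1 + x/n)^n → e^x, we have (1 + 82/n)^n → e^82, and raising to the 3rd power gives e^246.
More precisely, ln[(1 + 82/n)^(3n)] = 3n · ln(1 + 82/n) = 3n · (82/n + O(1/n^2)) = 246 + O(1/n) → 246.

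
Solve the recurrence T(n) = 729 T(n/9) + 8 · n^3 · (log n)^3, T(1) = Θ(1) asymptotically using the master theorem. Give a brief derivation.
T(n) = Θ(n^3 · (log n)^4)

Here log_9 729 = 3 and f(n) = 8 · n^3 · (log n)^3 = Θ(n^(log_9 729) · (log n)^3). This is the extended Case 2 of the master theorem (f matches the critical exponent up to log factors), giving T(n) = Θ(n^(log_9 729) · (log n)^(3+1)) = Θ(n^3 · (log n)^4).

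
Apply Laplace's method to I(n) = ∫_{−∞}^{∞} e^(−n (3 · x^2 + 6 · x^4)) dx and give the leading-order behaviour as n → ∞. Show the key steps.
I(n) ~ sqrt(π/(3n))

φ(x) = 3 · x^2 + 6 · x^4 has its unique global minimum at x* = 0 (since φ'(x) = 6x + 24x^3 = 0 only at x = 0 for real x with both coefficients positive, and φ → ∞ as |x| → ∞). At x* = 0, φ(0) = 0 and φ''(0) = 6. Laplace's method then gives
  I(n) ~ sqrt(2π / (n · φ''(0))) · e^(−n φ(0)) = sqrt(2π / (6n)) = sqrt(π/(3n)).
The 6 · x^4 term contributes only at subleading order (an O(1/n) relative correction).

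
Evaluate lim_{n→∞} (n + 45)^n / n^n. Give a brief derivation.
lim = e^45

Rewrite as (1 + 45/n)^(n). By the standard limit (1 + x/n)^n → e^x, we have (1 + 45/n)^n → e^45, and raising to the 1st power gives e^45.
More precisely, ln[(1 + 45/n)^(n)] = n · ln(1 + 45/n) = n · (45/n + O(1/n^2)) = 45 + O(1/n) → 45.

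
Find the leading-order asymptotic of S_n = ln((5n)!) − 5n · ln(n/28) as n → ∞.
S_n ~ 5n · (ln 140 − 1) + O(ln n)

Stirling: ln((5n)!) = 5n ln(5n) − 5n + O(ln n).
  S_n = 5n ln(5n) − 5n − 5n ln(n/28) + O(ln n)
      = 5n ln(5n) − 5n ln n + 5n ln 28 − 5n + O(ln n)
      = 5n ln 5 + 5n ln 28 − 5n + O(ln n)
      = 5n (ln 140 − 1) + O(ln n).
Numerically ln(140) − 1 ≈ 3.9416.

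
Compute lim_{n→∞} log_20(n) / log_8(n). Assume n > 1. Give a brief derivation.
lim = ln(8) / ln(20) = log_20(8)

Change of base: log_20(n) = ln n / ln 20 and log_8(n) = ln n / ln 8. The ratio is (ln n / ln 20) · (ln 8 / ln n) = ln 8 / ln 20, a constant independent of n. So the limit is ln 8 / ln 20 = log_20(8).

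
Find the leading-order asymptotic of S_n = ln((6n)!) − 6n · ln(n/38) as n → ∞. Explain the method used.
S_n ~ 6n · (ln 228 − 1) + O(ln n)

Stirling: ln((6n)!) = 6n ln(6n) − 6n + O(ln n).
  S_n = 6n ln(6n) − 6n − 6n ln(n/38) + O(ln n)
      = 6n ln(6n) − 6n ln n + 6n ln 38 − 6n + O(ln n)
      = 6n ln 6 + 6n ln 38 − 6n + O(ln n)
      = 6n (ln 228 − 1) + O(ln n).
Numerically ln(228) − 1 ≈ 4.4293.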